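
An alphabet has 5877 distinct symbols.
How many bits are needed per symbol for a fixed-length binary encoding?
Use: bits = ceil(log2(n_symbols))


log2(5877) = 12.5209
Bracket: 2^12 = 4096 < 5877 <= 2^13 = 8192
So ceil(log2(5877)) = 13

bits = ceil(log2(5877)) = ceil(12.5209) = 13 bits


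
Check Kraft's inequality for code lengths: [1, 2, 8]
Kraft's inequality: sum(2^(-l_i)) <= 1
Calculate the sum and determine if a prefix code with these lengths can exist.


Sum = 2^(-1) + 2^(-2) + 2^(-8)
    = 0.5 + 0.25 + 0.00390625
    = 193/256 = 0.75390625
Since 0.75390625 <= 1, Kraft's inequality IS satisfied.
A prefix code with these lengths CAN exist.

Kraft sum = 0.75390625. Satisfied.


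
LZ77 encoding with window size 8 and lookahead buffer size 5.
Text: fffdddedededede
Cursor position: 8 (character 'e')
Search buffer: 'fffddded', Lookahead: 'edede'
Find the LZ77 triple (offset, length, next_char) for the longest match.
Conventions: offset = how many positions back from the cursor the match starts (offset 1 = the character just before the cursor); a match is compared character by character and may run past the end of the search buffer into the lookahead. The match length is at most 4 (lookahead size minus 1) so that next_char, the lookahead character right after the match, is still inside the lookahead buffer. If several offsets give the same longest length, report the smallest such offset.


Try each offset into the search buffer:
  offset=1 (pos 7, char 'd'): match length 0
  offset=2 (pos 6, char 'e'): match length 4
  offset=3 (pos 5, char 'd'): match length 0
  offset=4 (pos 4, char 'd'): match length 0
  offset=5 (pos 3, char 'd'): match length 0
  offset=6 (pos 2, char 'f'): match length 0
  offset=7 (pos 1, char 'f'): match length 0
  offset=8 (pos 0, char 'f'): match length 0
Longest match has length 4 at offset 2.
next_char = character at position 8 + 4 = 12 -> 'e'

Best match: offset=2, length=4 (matching 'eded' starting at position 6)
LZ77 triple: (2, 4, 'e')


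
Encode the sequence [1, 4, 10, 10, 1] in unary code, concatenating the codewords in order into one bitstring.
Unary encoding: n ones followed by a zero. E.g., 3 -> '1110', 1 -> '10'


Encode each number as n ones followed by a terminating 0:
  1 -> 10 (2 bits)
  4 -> 11110 (5 bits)
  10 -> 11111111110 (11 bits)
  10 -> 11111111110 (11 bits)
  1 -> 10 (2 bits)
Total length = 2 + 5 + 11 + 11 + 2 = 31 bits.

Unary([1, 4, 10, 10, 1]) = 1011110111111111101111111111010 (31 bits)


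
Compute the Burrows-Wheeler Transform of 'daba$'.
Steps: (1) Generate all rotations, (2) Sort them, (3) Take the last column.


Rotations (sorted):
  0: $daba -> last char: a
  1: a$dab -> last char: b
  2: aba$d -> last char: d
  3: ba$da -> last char: a
  4: daba$ -> last char: $


BWT = abda$


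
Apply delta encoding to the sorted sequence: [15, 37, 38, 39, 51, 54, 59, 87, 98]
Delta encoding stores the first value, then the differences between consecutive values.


First value: 15
Deltas:
  37 - 15 = 22
  38 - 37 = 1
  39 - 38 = 1
  51 - 39 = 12
  54 - 51 = 3
  59 - 54 = 5
  87 - 59 = 28
  98 - 87 = 11


Delta encoded: [15, 22, 1, 1, 12, 3, 5, 28, 11]


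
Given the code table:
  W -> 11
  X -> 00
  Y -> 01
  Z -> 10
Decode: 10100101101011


Decoding:
10 -> Z
10 -> Z
01 -> Y
01 -> Y
10 -> Z
10 -> Z
11 -> W


Result: ZZYYZZW


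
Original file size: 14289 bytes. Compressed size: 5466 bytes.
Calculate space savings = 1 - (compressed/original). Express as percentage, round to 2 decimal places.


ratio = compressed/original = 5466/14289 = 0.382532
savings = 1 - ratio = 1 - 0.382532 = 0.617468
as a percentage: 0.617468 * 100 = 61.75%

Space savings = 1 - 5466/14289 = 61.75%


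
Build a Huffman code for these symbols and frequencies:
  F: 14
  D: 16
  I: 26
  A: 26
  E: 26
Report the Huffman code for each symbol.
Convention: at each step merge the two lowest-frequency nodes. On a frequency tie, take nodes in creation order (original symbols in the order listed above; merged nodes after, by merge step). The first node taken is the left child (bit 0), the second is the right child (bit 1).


Huffman tree construction:
Step 1: Merge F(14) + D(16) = 30
Step 2: Merge I(26) + A(26) = 52
Step 3: Merge E(26) + (F+D)(30) = 56
Step 4: Merge (I+A)(52) + (E+(F+D))(56) = 108
Read each symbol's code off the tree from the root (left child = 0, right child = 1).

Codes:
  F: 110 (length 3)
  D: 111 (length 3)
  I: 00 (length 2)
  A: 01 (length 2)
  E: 10 (length 2)
Average code length: 246/108 = 2.2778 bits/symbol


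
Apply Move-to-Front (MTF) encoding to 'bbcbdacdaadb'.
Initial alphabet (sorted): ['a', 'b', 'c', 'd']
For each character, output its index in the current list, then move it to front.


MTF encoding:
'b': index 1 in ['a', 'b', 'c', 'd'] -> ['b', 'a', 'c', 'd']
'b': index 0 in ['b', 'a', 'c', 'd'] -> ['b', 'a', 'c', 'd']
'c': index 2 in ['b', 'a', 'c', 'd'] -> ['c', 'b', 'a', 'd']
'b': index 1 in ['c', 'b', 'a', 'd'] -> ['b', 'c', 'a', 'd']
'd': index 3 in ['b', 'c', 'a', 'd'] -> ['d', 'b', 'c', 'a']
'a': index 3 in ['d', 'b', 'c', 'a'] -> ['a', 'd', 'b', 'c']
'c': index 3 in ['a', 'd', 'b', 'c'] -> ['c', 'a', 'd', 'b']
'd': index 2 in ['c', 'a', 'd', 'b'] -> ['d', 'c', 'a', 'b']
'a': index 2 in ['d', 'c', 'a', 'b'] -> ['a', 'd', 'c', 'b']
'a': index 0 in ['a', 'd', 'c', 'b'] -> ['a', 'd', 'c', 'b']
'd': index 1 in ['a', 'd', 'c', 'b'] -> ['d', 'a', 'c', 'b']
'b': index 3 in ['d', 'a', 'c', 'b'] -> ['b', 'd', 'a', 'c']


Output: [1, 0, 2, 1, 3, 3, 3, 2, 2, 0, 1, 3]


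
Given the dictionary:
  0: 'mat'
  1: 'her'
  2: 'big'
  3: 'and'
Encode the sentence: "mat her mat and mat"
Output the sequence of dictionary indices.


Look up each word in the dictionary:
  'mat' -> 0
  'her' -> 1
  'mat' -> 0
  'and' -> 3
  'mat' -> 0

Encoded: [0, 1, 0, 3, 0]


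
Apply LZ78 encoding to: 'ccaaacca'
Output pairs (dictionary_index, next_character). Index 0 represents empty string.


LZ78 encoding steps:
Dictionary: {0: ''}
Step 1: w='' (idx 0), next='c' -> output (0, 'c'), add 'c' as idx 1
Step 2: w='c' (idx 1), next='a' -> output (1, 'a'), add 'ca' as idx 2
Step 3: w='' (idx 0), next='a' -> output (0, 'a'), add 'a' as idx 3
Step 4: w='a' (idx 3), next='c' -> output (3, 'c'), add 'ac' as idx 4
Step 5: w='ca' (idx 2), end of input -> output (2, '')


Encoded: [(0, 'c'), (1, 'a'), (0, 'a'), (3, 'c'), (2, '')]


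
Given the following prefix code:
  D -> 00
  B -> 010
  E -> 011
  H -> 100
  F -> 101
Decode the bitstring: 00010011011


Decoding step by step:
Bits 00 -> D
Bits 010 -> B
Bits 011 -> E
Bits 011 -> E


Decoded message: DBEE


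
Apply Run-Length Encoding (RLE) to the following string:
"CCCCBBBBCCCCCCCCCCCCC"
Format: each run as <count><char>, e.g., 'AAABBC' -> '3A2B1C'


Scanning runs left to right:
  i=0: run of 'C' x 4 -> '4C'
  i=4: run of 'B' x 4 -> '4B'
  i=8: run of 'C' x 13 -> '13C'

RLE = 4C4B13C


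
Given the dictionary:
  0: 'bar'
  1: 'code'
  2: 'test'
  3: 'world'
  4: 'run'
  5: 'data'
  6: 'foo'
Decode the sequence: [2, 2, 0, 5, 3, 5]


Look up each index in the dictionary:
  2 -> 'test'
  2 -> 'test'
  0 -> 'bar'
  5 -> 'data'
  3 -> 'world'
  5 -> 'data'

Decoded: "test test bar data world data"


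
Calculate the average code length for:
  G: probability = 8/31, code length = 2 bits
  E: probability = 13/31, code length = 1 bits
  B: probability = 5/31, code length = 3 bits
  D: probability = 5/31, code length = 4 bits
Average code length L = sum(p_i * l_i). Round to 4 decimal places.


Weighted contributions p_i * l_i:
  G: (8/31) * 2 = 16/31
  E: (13/31) * 1 = 13/31
  B: (5/31) * 3 = 15/31
  D: (5/31) * 4 = 20/31
Sum = (16 + 13 + 15 + 20)/31 = 64/31

L = 64/31 = 2.0645 bits/symbol


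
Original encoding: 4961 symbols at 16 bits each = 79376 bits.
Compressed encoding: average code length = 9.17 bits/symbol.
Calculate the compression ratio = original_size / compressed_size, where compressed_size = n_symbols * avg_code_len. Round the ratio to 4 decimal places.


original_size = n_symbols * orig_bits = 4961 * 16 = 79376 bits
compressed_size = n_symbols * avg_code_len = 4961 * 9.17 = 45492.37 bits
ratio = original_size / compressed_size = 79376 / 45492.37 = 1.7448

Compression ratio = 1.7448


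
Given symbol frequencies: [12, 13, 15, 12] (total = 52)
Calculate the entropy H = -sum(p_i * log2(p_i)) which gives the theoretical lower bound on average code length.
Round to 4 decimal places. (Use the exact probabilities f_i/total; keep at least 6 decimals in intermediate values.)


Per-symbol terms -p_i * log2(p_i) with p_i = f_i/52:
  p = 12/52 = 0.230769: log2(p) = -2.115477, -p*log2(p) = 0.488187
  p = 13/52 = 0.250000: log2(p) = -2.000000, -p*log2(p) = 0.500000
  p = 15/52 = 0.288462: log2(p) = -1.793549, -p*log2(p) = 0.517370
  p = 12/52 = 0.230769: log2(p) = -2.115477, -p*log2(p) = 0.488187
H = 0.488187 + 0.500000 + 0.517370 + 0.488187 = 1.993744

H = 1.9937 bits/symbol


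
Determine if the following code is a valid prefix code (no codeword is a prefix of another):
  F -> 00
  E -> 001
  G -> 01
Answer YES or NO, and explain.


Checking each pair (does one codeword prefix another?):
  F='00' vs E='001': prefix -- VIOLATION

NO -- this is NOT a valid prefix code. F (00) is a prefix of E (001).


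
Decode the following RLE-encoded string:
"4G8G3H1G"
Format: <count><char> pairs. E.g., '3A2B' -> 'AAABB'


Expanding each <count><char> pair:
  4G -> 'GGGG'
  8G -> 'GGGGGGGG'
  3H -> 'HHH'
  1G -> 'G'

Decoded = GGGGGGGGGGGGHHHG


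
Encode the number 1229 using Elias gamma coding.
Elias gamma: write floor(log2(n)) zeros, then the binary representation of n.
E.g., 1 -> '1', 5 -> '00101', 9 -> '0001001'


num_bits = floor(log2(1229)) + 1 = 11
leading_zeros = num_bits - 1 = 10
binary(1229) = 10011001101

Elias gamma(1229) = '0000000000' + '10011001101' = 000000000010011001101 (21 bits)


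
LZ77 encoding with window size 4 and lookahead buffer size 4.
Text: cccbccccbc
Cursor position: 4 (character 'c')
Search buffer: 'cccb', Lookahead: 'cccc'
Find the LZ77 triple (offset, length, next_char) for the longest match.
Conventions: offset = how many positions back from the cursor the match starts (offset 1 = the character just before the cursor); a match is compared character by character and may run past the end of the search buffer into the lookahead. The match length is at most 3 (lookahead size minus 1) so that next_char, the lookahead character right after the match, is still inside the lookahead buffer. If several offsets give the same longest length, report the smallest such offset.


Try each offset into the search buffer:
  offset=1 (pos 3, char 'b'): match length 0
  offset=2 (pos 2, char 'c'): match length 1
  offset=3 (pos 1, char 'c'): match length 2
  offset=4 (pos 0, char 'c'): match length 3
Longest match has length 3 at offset 4.
next_char = character at position 4 + 3 = 7 -> 'c'

Best match: offset=4, length=3 (matching 'ccc' starting at position 0)
LZ77 triple: (4, 3, 'c')


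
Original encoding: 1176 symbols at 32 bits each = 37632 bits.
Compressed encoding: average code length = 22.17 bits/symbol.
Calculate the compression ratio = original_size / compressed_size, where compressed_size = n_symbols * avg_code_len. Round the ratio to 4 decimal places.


original_size = n_symbols * orig_bits = 1176 * 32 = 37632 bits
compressed_size = n_symbols * avg_code_len = 1176 * 22.17 = 26071.92 bits
ratio = original_size / compressed_size = 37632 / 26071.92 = 1.4434

Compression ratio = 1.4434


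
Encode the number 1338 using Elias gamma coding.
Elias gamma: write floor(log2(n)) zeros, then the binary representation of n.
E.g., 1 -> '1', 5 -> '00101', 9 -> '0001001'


num_bits = floor(log2(1338)) + 1 = 11
leading_zeros = num_bits - 1 = 10
binary(1338) = 10100111010

Elias gamma(1338) = '0000000000' + '10100111010' = 000000000010100111010 (21 bits)


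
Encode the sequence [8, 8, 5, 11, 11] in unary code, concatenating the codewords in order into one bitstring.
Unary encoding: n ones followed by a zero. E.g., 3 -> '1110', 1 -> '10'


Encode each number as n ones followed by a terminating 0:
  8 -> 111111110 (9 bits)
  8 -> 111111110 (9 bits)
  5 -> 111110 (6 bits)
  11 -> 111111111110 (12 bits)
  11 -> 111111111110 (12 bits)
Total length = 9 + 9 + 6 + 12 + 12 = 48 bits.

Unary([8, 8, 5, 11, 11]) = 111111110111111110111110111111111110111111111110 (48 bits)


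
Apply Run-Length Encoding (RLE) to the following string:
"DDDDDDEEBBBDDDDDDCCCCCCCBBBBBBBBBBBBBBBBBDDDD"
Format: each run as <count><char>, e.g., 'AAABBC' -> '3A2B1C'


Scanning runs left to right:
  i=0: run of 'D' x 6 -> '6D'
  i=6: run of 'E' x 2 -> '2E'
  i=8: run of 'B' x 3 -> '3B'
  i=11: run of 'D' x 6 -> '6D'
  i=17: run of 'C' x 7 -> '7C'
  i=24: run of 'B' x 17 -> '17B'
  i=41: run of 'D' x 4 -> '4D'

RLE = 6D2E3B6D7C17B4D


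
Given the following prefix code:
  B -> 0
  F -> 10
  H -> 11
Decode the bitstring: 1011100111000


Decoding step by step:
Bits 10 -> F
Bits 11 -> H
Bits 10 -> F
Bits 0 -> B
Bits 11 -> H
Bits 10 -> F
Bits 0 -> B
Bits 0 -> B


Decoded message: FHFBHFBB


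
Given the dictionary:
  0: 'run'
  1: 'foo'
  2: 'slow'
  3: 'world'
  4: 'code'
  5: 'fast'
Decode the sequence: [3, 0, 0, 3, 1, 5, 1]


Look up each index in the dictionary:
  3 -> 'world'
  0 -> 'run'
  0 -> 'run'
  3 -> 'world'
  1 -> 'foo'
  5 -> 'fast'
  1 -> 'foo'

Decoded: "world run run world foo fast foo"


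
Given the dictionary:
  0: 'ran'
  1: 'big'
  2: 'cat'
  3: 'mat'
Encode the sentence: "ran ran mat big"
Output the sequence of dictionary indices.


Look up each word in the dictionary:
  'ran' -> 0
  'ran' -> 0
  'mat' -> 3
  'big' -> 1

Encoded: [0, 0, 3, 1]


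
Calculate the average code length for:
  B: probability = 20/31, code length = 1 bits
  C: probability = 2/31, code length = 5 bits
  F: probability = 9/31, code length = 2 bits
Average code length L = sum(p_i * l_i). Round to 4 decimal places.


Weighted contributions p_i * l_i:
  B: (20/31) * 1 = 20/31
  C: (2/31) * 5 = 10/31
  F: (9/31) * 2 = 18/31
Sum = (20 + 10 + 18)/31 = 48/31

L = 48/31 = 1.5484 bits/symbol


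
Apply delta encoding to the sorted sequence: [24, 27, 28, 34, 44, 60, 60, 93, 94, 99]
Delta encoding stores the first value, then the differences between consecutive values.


First value: 24
Deltas:
  27 - 24 = 3
  28 - 27 = 1
  34 - 28 = 6
  44 - 34 = 10
  60 - 44 = 16
  60 - 60 = 0
  93 - 60 = 33
  94 - 93 = 1
  99 - 94 = 5


Delta encoded: [24, 3, 1, 6, 10, 16, 0, 33, 1, 5]


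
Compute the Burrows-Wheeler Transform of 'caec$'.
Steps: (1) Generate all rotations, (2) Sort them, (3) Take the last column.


Rotations (sorted):
  0: $caec -> last char: c
  1: aec$c -> last char: c
  2: c$cae -> last char: e
  3: caec$ -> last char: $
  4: ec$ca -> last char: a


BWT = cce$a


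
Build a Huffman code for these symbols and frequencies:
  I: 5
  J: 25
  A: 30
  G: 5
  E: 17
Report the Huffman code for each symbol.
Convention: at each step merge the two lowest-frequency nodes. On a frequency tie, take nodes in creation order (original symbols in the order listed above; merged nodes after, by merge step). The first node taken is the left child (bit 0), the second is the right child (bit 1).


Huffman tree construction:
Step 1: Merge I(5) + G(5) = 10
Step 2: Merge (I+G)(10) + E(17) = 27
Step 3: Merge J(25) + ((I+G)+E)(27) = 52
Step 4: Merge A(30) + (J+((I+G)+E))(52) = 82
Read each symbol's code off the tree from the root (left child = 0, right child = 1).

Codes:
  I: 1100 (length 4)
  J: 10 (length 2)
  A: 0 (length 1)
  G: 1101 (length 4)
  E: 111 (length 3)
Average code length: 171/82 = 2.0854 bits/symbol


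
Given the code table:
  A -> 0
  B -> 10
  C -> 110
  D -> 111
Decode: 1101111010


Decoding:
110 -> C
111 -> D
10 -> B
10 -> B


Result: CDBB


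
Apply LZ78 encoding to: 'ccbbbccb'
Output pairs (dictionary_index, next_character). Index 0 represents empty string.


LZ78 encoding steps:
Dictionary: {0: ''}
Step 1: w='' (idx 0), next='c' -> output (0, 'c'), add 'c' as idx 1
Step 2: w='c' (idx 1), next='b' -> output (1, 'b'), add 'cb' as idx 2
Step 3: w='' (idx 0), next='b' -> output (0, 'b'), add 'b' as idx 3
Step 4: w='b' (idx 3), next='c' -> output (3, 'c'), add 'bc' as idx 4
Step 5: w='cb' (idx 2), end of input -> output (2, '')


Encoded: [(0, 'c'), (1, 'b'), (0, 'b'), (3, 'c'), (2, '')]


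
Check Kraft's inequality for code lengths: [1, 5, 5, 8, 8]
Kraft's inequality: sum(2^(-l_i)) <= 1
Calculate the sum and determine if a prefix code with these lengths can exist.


Sum = 2^(-1) + 2^(-5) + 2^(-5) + 2^(-8) + 2^(-8)
    = 0.5 + 0.03125 + 0.03125 + 0.00390625 + 0.00390625
    = 146/256 = 0.5703125
Since 0.5703125 <= 1, Kraft's inequality IS satisfied.
A prefix code with these lengths CAN exist.

Kraft sum = 0.5703125. Satisfied.


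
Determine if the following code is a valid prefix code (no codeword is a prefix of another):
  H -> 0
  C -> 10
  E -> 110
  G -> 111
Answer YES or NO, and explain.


Checking each pair (does one codeword prefix another?):
  H='0' vs C='10': no prefix
  H='0' vs E='110': no prefix
  H='0' vs G='111': no prefix
  C='10' vs H='0': no prefix
  C='10' vs E='110': no prefix
  C='10' vs G='111': no prefix
  E='110' vs H='0': no prefix
  E='110' vs C='10': no prefix
  E='110' vs G='111': no prefix
  G='111' vs H='0': no prefix
  G='111' vs C='10': no prefix
  G='111' vs E='110': no prefix
No violation found over all pairs.

YES -- this is a valid prefix code. No codeword is a prefix of any other codeword.


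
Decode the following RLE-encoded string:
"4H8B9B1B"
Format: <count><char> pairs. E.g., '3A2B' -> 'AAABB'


Expanding each <count><char> pair:
  4H -> 'HHHH'
  8B -> 'BBBBBBBB'
  9B -> 'BBBBBBBBB'
  1B -> 'B'

Decoded = HHHHBBBBBBBBBBBBBBBBBB


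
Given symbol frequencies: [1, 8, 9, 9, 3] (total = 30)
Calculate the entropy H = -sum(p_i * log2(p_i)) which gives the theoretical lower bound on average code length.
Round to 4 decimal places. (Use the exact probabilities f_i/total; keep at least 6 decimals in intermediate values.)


Per-symbol terms -p_i * log2(p_i) with p_i = f_i/30:
  p = 1/30 = 0.033333: log2(p) = -4.906891, -p*log2(p) = 0.163563
  p = 8/30 = 0.266667: log2(p) = -1.906891, -p*log2(p) = 0.508504
  p = 9/30 = 0.300000: log2(p) = -1.736966, -p*log2(p) = 0.521090
  p = 9/30 = 0.300000: log2(p) = -1.736966, -p*log2(p) = 0.521090
  p = 3/30 = 0.100000: log2(p) = -3.321928, -p*log2(p) = 0.332193
H = 0.163563 + 0.508504 + 0.521090 + 0.521090 + 0.332193 = 2.046440

H = 2.0464 bits/symbol


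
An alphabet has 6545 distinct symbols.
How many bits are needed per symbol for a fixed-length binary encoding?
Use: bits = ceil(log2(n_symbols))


log2(6545) = 12.6762
Bracket: 2^12 = 4096 < 6545 <= 2^13 = 8192
So ceil(log2(6545)) = 13

bits = ceil(log2(6545)) = ceil(12.6762) = 13 bits


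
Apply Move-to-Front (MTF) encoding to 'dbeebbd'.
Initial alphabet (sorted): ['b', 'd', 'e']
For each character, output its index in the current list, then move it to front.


MTF encoding:
'd': index 1 in ['b', 'd', 'e'] -> ['d', 'b', 'e']
'b': index 1 in ['d', 'b', 'e'] -> ['b', 'd', 'e']
'e': index 2 in ['b', 'd', 'e'] -> ['e', 'b', 'd']
'e': index 0 in ['e', 'b', 'd'] -> ['e', 'b', 'd']
'b': index 1 in ['e', 'b', 'd'] -> ['b', 'e', 'd']
'b': index 0 in ['b', 'e', 'd'] -> ['b', 'e', 'd']
'd': index 2 in ['b', 'e', 'd'] -> ['d', 'b', 'e']


Output: [1, 1, 2, 0, 1, 0, 2]


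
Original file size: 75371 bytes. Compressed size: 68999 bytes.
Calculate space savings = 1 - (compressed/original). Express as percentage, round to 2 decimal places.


ratio = compressed/original = 68999/75371 = 0.915458
savings = 1 - ratio = 1 - 0.915458 = 0.084542
as a percentage: 0.084542 * 100 = 8.45%

Space savings = 1 - 68999/75371 = 8.45%


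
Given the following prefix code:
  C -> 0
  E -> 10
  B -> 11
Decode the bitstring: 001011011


Decoding step by step:
Bits 0 -> C
Bits 0 -> C
Bits 10 -> E
Bits 11 -> B
Bits 0 -> C
Bits 11 -> B


Decoded message: CCEBCB


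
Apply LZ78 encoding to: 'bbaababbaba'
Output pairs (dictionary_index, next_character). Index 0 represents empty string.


LZ78 encoding steps:
Dictionary: {0: ''}
Step 1: w='' (idx 0), next='b' -> output (0, 'b'), add 'b' as idx 1
Step 2: w='b' (idx 1), next='a' -> output (1, 'a'), add 'ba' as idx 2
Step 3: w='' (idx 0), next='a' -> output (0, 'a'), add 'a' as idx 3
Step 4: w='ba' (idx 2), next='b' -> output (2, 'b'), add 'bab' as idx 4
Step 5: w='bab' (idx 4), next='a' -> output (4, 'a'), add 'baba' as idx 5


Encoded: [(0, 'b'), (1, 'a'), (0, 'a'), (2, 'b'), (4, 'a')]


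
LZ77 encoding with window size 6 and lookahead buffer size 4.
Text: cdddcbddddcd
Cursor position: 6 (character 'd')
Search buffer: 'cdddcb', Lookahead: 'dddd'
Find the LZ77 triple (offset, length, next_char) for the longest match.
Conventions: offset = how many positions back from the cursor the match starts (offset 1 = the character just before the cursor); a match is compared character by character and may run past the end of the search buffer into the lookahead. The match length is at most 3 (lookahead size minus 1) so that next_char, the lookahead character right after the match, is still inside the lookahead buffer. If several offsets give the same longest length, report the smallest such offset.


Try each offset into the search buffer:
  offset=1 (pos 5, char 'b'): match length 0
  offset=2 (pos 4, char 'c'): match length 0
  offset=3 (pos 3, char 'd'): match length 1
  offset=4 (pos 2, char 'd'): match length 2
  offset=5 (pos 1, char 'd'): match length 3
  offset=6 (pos 0, char 'c'): match length 0
Longest match has length 3 at offset 5.
next_char = character at position 6 + 3 = 9 -> 'd'

Best match: offset=5, length=3 (matching 'ddd' starting at position 1)
LZ77 triple: (5, 3, 'd')


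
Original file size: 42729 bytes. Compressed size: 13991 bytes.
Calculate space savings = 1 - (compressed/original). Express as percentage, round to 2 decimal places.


ratio = compressed/original = 13991/42729 = 0.327436
savings = 1 - ratio = 1 - 0.327436 = 0.672564
as a percentage: 0.672564 * 100 = 67.26%

Space savings = 1 - 13991/42729 = 67.26%


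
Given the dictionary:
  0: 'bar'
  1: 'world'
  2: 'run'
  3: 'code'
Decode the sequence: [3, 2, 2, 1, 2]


Look up each index in the dictionary:
  3 -> 'code'
  2 -> 'run'
  2 -> 'run'
  1 -> 'world'
  2 -> 'run'

Decoded: "code run run world run"


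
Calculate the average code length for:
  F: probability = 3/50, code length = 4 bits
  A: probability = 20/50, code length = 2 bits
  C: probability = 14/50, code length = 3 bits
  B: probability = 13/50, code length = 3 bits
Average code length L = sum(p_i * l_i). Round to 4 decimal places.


Weighted contributions p_i * l_i:
  F: (3/50) * 4 = 12/50
  A: (20/50) * 2 = 40/50
  C: (14/50) * 3 = 42/50
  B: (13/50) * 3 = 39/50
Sum = (12 + 40 + 42 + 39)/50 = 133/50

L = 133/50 = 2.6600 bits/symbol


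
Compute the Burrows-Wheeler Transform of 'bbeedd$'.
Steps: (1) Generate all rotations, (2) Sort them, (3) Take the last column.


Rotations (sorted):
  0: $bbeedd -> last char: d
  1: bbeedd$ -> last char: $
  2: beedd$b -> last char: b
  3: d$bbeed -> last char: d
  4: dd$bbee -> last char: e
  5: edd$bbe -> last char: e
  6: eedd$bb -> last char: b


BWT = d$bdeeb


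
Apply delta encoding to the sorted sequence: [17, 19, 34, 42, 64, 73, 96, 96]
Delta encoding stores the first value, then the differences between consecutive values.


First value: 17
Deltas:
  19 - 17 = 2
  34 - 19 = 15
  42 - 34 = 8
  64 - 42 = 22
  73 - 64 = 9
  96 - 73 = 23
  96 - 96 = 0


Delta encoded: [17, 2, 15, 8, 22, 9, 23, 0]


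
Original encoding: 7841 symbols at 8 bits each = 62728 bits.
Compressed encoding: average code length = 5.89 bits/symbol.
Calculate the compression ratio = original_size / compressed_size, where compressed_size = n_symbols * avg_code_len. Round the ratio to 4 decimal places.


original_size = n_symbols * orig_bits = 7841 * 8 = 62728 bits
compressed_size = n_symbols * avg_code_len = 7841 * 5.89 = 46183.49 bits
ratio = original_size / compressed_size = 62728 / 46183.49 = 1.3582

Compression ratio = 1.3582


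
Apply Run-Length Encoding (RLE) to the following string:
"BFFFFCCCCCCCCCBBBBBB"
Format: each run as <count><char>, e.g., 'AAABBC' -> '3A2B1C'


Scanning runs left to right:
  i=0: run of 'B' x 1 -> '1B'
  i=1: run of 'F' x 4 -> '4F'
  i=5: run of 'C' x 9 -> '9C'
  i=14: run of 'B' x 6 -> '6B'

RLE = 1B4F9C6B


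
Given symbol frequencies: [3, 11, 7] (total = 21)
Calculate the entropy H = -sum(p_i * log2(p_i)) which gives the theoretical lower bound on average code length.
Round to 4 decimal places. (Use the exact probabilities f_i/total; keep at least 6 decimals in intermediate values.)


Per-symbol terms -p_i * log2(p_i) with p_i = f_i/21:
  p = 3/21 = 0.142857: log2(p) = -2.807355, -p*log2(p) = 0.401051
  p = 11/21 = 0.523810: log2(p) = -0.932886, -p*log2(p) = 0.488654
  p = 7/21 = 0.333333: log2(p) = -1.584963, -p*log2(p) = 0.528321
H = 0.401051 + 0.488654 + 0.528321 = 1.418026

H = 1.418 bits/symbol


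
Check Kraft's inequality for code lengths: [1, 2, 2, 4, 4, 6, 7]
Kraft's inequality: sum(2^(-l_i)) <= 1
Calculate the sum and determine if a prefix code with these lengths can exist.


Sum = 2^(-1) + 2^(-2) + 2^(-2) + 2^(-4) + 2^(-4) + 2^(-6) + 2^(-7)
    = 0.5 + 0.25 + 0.25 + 0.0625 + 0.0625 + 0.015625 + 0.0078125
    = 147/128 = 1.1484375
Since 1.1484375 > 1, Kraft's inequality is NOT satisfied.
A prefix code with these lengths CANNOT exist.

Kraft sum = 1.1484375. Not satisfied.


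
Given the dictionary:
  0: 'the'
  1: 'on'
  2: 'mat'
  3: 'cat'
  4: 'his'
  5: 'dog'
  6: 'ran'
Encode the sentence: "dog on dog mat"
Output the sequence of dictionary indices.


Look up each word in the dictionary:
  'dog' -> 5
  'on' -> 1
  'dog' -> 5
  'mat' -> 2

Encoded: [5, 1, 5, 2]


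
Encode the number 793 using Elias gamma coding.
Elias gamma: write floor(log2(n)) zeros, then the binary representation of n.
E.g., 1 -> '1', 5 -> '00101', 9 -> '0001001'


num_bits = floor(log2(793)) + 1 = 10
leading_zeros = num_bits - 1 = 9
binary(793) = 1100011001

Elias gamma(793) = '000000000' + '1100011001' = 0000000001100011001 (19 bits)


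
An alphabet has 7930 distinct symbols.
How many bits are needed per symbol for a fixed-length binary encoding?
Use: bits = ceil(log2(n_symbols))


log2(7930) = 12.9531
Bracket: 2^12 = 4096 < 7930 <= 2^13 = 8192
So ceil(log2(7930)) = 13

bits = ceil(log2(7930)) = ceil(12.9531) = 13 bits


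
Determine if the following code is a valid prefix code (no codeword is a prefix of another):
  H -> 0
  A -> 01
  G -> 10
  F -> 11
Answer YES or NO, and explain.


Checking each pair (does one codeword prefix another?):
  H='0' vs A='01': prefix -- VIOLATION

NO -- this is NOT a valid prefix code. H (0) is a prefix of A (01).


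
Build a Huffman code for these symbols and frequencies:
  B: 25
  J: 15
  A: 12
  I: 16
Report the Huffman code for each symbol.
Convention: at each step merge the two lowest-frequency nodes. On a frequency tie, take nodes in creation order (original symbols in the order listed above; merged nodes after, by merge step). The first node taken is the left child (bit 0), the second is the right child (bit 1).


Huffman tree construction:
Step 1: Merge A(12) + J(15) = 27
Step 2: Merge I(16) + B(25) = 41
Step 3: Merge (A+J)(27) + (I+B)(41) = 68
Read each symbol's code off the tree from the root (left child = 0, right child = 1).

Codes:
  B: 11 (length 2)
  J: 01 (length 2)
  A: 00 (length 2)
  I: 10 (length 2)
Average code length: 136/68 = 2.0000 bits/symbol


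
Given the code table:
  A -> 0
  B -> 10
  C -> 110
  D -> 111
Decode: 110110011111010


Decoding:
110 -> C
110 -> C
0 -> A
111 -> D
110 -> C
10 -> B


Result: CCADCB


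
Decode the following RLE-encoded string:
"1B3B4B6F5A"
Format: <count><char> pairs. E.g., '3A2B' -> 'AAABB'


Expanding each <count><char> pair:
  1B -> 'B'
  3B -> 'BBB'
  4B -> 'BBBB'
  6F -> 'FFFFFF'
  5A -> 'AAAAA'

Decoded = BBBBBBBBFFFFFFAAAAA


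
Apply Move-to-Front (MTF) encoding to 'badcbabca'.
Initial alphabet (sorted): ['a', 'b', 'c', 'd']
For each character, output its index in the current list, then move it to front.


MTF encoding:
'b': index 1 in ['a', 'b', 'c', 'd'] -> ['b', 'a', 'c', 'd']
'a': index 1 in ['b', 'a', 'c', 'd'] -> ['a', 'b', 'c', 'd']
'd': index 3 in ['a', 'b', 'c', 'd'] -> ['d', 'a', 'b', 'c']
'c': index 3 in ['d', 'a', 'b', 'c'] -> ['c', 'd', 'a', 'b']
'b': index 3 in ['c', 'd', 'a', 'b'] -> ['b', 'c', 'd', 'a']
'a': index 3 in ['b', 'c', 'd', 'a'] -> ['a', 'b', 'c', 'd']
'b': index 1 in ['a', 'b', 'c', 'd'] -> ['b', 'a', 'c', 'd']
'c': index 2 in ['b', 'a', 'c', 'd'] -> ['c', 'b', 'a', 'd']
'a': index 2 in ['c', 'b', 'a', 'd'] -> ['a', 'c', 'b', 'd']


Output: [1, 1, 3, 3, 3, 3, 1, 2, 2]


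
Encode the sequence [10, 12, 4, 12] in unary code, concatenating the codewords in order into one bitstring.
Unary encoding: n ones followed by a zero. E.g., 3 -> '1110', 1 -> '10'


Encode each number as n ones followed by a terminating 0:
  10 -> 11111111110 (11 bits)
  12 -> 1111111111110 (13 bits)
  4 -> 11110 (5 bits)
  12 -> 1111111111110 (13 bits)
Total length = 11 + 13 + 5 + 13 = 42 bits.

Unary([10, 12, 4, 12]) = 111111111101111111111110111101111111111110 (42 bits)


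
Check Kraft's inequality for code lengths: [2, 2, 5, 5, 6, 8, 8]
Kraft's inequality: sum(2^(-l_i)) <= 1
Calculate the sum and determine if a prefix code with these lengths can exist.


Sum = 2^(-2) + 2^(-2) + 2^(-5) + 2^(-5) + 2^(-6) + 2^(-8) + 2^(-8)
    = 0.25 + 0.25 + 0.03125 + 0.03125 + 0.015625 + 0.00390625 + 0.00390625
    = 150/256 = 0.5859375
Since 0.5859375 <= 1, Kraft's inequality IS satisfied.
A prefix code with these lengths CAN exist.

Kraft sum = 0.5859375. Satisfied.


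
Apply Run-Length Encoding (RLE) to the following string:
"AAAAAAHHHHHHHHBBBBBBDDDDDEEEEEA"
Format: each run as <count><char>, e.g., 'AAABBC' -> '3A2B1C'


Scanning runs left to right:
  i=0: run of 'A' x 6 -> '6A'
  i=6: run of 'H' x 8 -> '8H'
  i=14: run of 'B' x 6 -> '6B'
  i=20: run of 'D' x 5 -> '5D'
  i=25: run of 'E' x 5 -> '5E'
  i=30: run of 'A' x 1 -> '1A'

RLE = 6A8H6B5D5E1A


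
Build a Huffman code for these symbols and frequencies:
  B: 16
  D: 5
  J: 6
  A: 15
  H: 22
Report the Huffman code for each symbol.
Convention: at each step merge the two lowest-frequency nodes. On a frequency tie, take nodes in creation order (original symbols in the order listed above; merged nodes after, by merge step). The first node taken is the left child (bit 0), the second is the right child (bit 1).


Huffman tree construction:
Step 1: Merge D(5) + J(6) = 11
Step 2: Merge (D+J)(11) + A(15) = 26
Step 3: Merge B(16) + H(22) = 38
Step 4: Merge ((D+J)+A)(26) + (B+H)(38) = 64
Read each symbol's code off the tree from the root (left child = 0, right child = 1).

Codes:
  B: 10 (length 2)
  D: 000 (length 3)
  J: 001 (length 3)
  A: 01 (length 2)
  H: 11 (length 2)
Average code length: 139/64 = 2.1719 bits/symbol


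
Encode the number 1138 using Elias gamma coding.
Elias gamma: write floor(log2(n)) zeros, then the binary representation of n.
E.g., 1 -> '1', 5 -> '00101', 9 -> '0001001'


num_bits = floor(log2(1138)) + 1 = 11
leading_zeros = num_bits - 1 = 10
binary(1138) = 10001110010

Elias gamma(1138) = '0000000000' + '10001110010' = 000000000010001110010 (21 bits)


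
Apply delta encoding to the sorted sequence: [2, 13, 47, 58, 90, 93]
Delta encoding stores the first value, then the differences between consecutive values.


First value: 2
Deltas:
  13 - 2 = 11
  47 - 13 = 34
  58 - 47 = 11
  90 - 58 = 32
  93 - 90 = 3


Delta encoded: [2, 11, 34, 11, 32, 3]


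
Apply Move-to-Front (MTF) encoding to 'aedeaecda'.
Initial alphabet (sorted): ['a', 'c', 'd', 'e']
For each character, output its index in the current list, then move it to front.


MTF encoding:
'a': index 0 in ['a', 'c', 'd', 'e'] -> ['a', 'c', 'd', 'e']
'e': index 3 in ['a', 'c', 'd', 'e'] -> ['e', 'a', 'c', 'd']
'd': index 3 in ['e', 'a', 'c', 'd'] -> ['d', 'e', 'a', 'c']
'e': index 1 in ['d', 'e', 'a', 'c'] -> ['e', 'd', 'a', 'c']
'a': index 2 in ['e', 'd', 'a', 'c'] -> ['a', 'e', 'd', 'c']
'e': index 1 in ['a', 'e', 'd', 'c'] -> ['e', 'a', 'd', 'c']
'c': index 3 in ['e', 'a', 'd', 'c'] -> ['c', 'e', 'a', 'd']
'd': index 3 in ['c', 'e', 'a', 'd'] -> ['d', 'c', 'e', 'a']
'a': index 3 in ['d', 'c', 'e', 'a'] -> ['a', 'd', 'c', 'e']


Output: [0, 3, 3, 1, 2, 1, 3, 3, 3]


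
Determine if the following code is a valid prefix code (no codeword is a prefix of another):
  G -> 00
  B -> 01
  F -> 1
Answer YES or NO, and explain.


Checking each pair (does one codeword prefix another?):
  G='00' vs B='01': no prefix
  G='00' vs F='1': no prefix
  B='01' vs G='00': no prefix
  B='01' vs F='1': no prefix
  F='1' vs G='00': no prefix
  F='1' vs B='01': no prefix
No violation found over all pairs.

YES -- this is a valid prefix code. No codeword is a prefix of any other codeword.


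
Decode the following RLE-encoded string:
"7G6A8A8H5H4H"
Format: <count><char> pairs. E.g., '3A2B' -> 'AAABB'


Expanding each <count><char> pair:
  7G -> 'GGGGGGG'
  6A -> 'AAAAAA'
  8A -> 'AAAAAAAA'
  8H -> 'HHHHHHHH'
  5H -> 'HHHHH'
  4H -> 'HHHH'

Decoded = GGGGGGGAAAAAAAAAAAAAAHHHHHHHHHHHHHHHHH


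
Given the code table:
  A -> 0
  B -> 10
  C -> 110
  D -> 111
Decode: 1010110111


Decoding:
10 -> B
10 -> B
110 -> C
111 -> D


Result: BBCD


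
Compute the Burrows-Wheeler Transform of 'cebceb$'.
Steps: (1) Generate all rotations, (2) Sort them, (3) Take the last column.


Rotations (sorted):
  0: $cebceb -> last char: b
  1: b$cebce -> last char: e
  2: bceb$ce -> last char: e
  3: ceb$ceb -> last char: b
  4: cebceb$ -> last char: $
  5: eb$cebc -> last char: c
  6: ebceb$c -> last char: c


BWT = beeb$cc


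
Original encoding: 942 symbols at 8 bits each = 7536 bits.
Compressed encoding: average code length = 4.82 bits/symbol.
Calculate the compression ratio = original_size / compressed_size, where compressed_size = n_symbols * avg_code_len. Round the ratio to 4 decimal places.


original_size = n_symbols * orig_bits = 942 * 8 = 7536 bits
compressed_size = n_symbols * avg_code_len = 942 * 4.82 = 4540.44 bits
ratio = original_size / compressed_size = 7536 / 4540.44 = 1.6598

Compression ratio = 1.6598


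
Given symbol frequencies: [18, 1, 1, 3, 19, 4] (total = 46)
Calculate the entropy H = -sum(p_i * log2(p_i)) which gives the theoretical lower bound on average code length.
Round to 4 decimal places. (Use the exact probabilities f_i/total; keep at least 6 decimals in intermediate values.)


Per-symbol terms -p_i * log2(p_i) with p_i = f_i/46:
  p = 18/46 = 0.391304: log2(p) = -1.353637, -p*log2(p) = 0.529684
  p = 1/46 = 0.021739: log2(p) = -5.523562, -p*log2(p) = 0.120077
  p = 1/46 = 0.021739: log2(p) = -5.523562, -p*log2(p) = 0.120077
  p = 3/46 = 0.065217: log2(p) = -3.938599, -p*log2(p) = 0.256865
  p = 19/46 = 0.413043: log2(p) = -1.275634, -p*log2(p) = 0.526892
  p = 4/46 = 0.086957: log2(p) = -3.523562, -p*log2(p) = 0.306397
H = 0.529684 + 0.120077 + 0.120077 + 0.256865 + 0.526892 + 0.306397 = 1.859992

H = 1.86 bits/symbol


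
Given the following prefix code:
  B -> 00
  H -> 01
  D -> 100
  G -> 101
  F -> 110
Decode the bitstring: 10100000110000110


Decoding step by step:
Bits 101 -> G
Bits 00 -> B
Bits 00 -> B
Bits 01 -> H
Bits 100 -> D
Bits 00 -> B
Bits 110 -> F


Decoded message: GBBHDBF


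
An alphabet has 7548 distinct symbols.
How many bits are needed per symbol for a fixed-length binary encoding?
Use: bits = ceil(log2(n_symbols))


log2(7548) = 12.8819
Bracket: 2^12 = 4096 < 7548 <= 2^13 = 8192
So ceil(log2(7548)) = 13

bits = ceil(log2(7548)) = ceil(12.8819) = 13 bits


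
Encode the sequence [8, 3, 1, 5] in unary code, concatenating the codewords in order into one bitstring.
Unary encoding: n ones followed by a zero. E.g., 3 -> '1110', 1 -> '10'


Encode each number as n ones followed by a terminating 0:
  8 -> 111111110 (9 bits)
  3 -> 1110 (4 bits)
  1 -> 10 (2 bits)
  5 -> 111110 (6 bits)
Total length = 9 + 4 + 2 + 6 = 21 bits.

Unary([8, 3, 1, 5]) = 111111110111010111110 (21 bits)


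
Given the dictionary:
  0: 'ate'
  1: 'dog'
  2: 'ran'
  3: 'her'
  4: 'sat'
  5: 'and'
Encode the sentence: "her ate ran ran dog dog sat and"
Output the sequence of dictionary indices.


Look up each word in the dictionary:
  'her' -> 3
  'ate' -> 0
  'ran' -> 2
  'ran' -> 2
  'dog' -> 1
  'dog' -> 1
  'sat' -> 4
  'and' -> 5

Encoded: [3, 0, 2, 2, 1, 1, 4, 5]


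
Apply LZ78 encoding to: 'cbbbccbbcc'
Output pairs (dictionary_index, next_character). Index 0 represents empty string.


LZ78 encoding steps:
Dictionary: {0: ''}
Step 1: w='' (idx 0), next='c' -> output (0, 'c'), add 'c' as idx 1
Step 2: w='' (idx 0), next='b' -> output (0, 'b'), add 'b' as idx 2
Step 3: w='b' (idx 2), next='b' -> output (2, 'b'), add 'bb' as idx 3
Step 4: w='c' (idx 1), next='c' -> output (1, 'c'), add 'cc' as idx 4
Step 5: w='bb' (idx 3), next='c' -> output (3, 'c'), add 'bbc' as idx 5
Step 6: w='c' (idx 1), end of input -> output (1, '')


Encoded: [(0, 'c'), (0, 'b'), (2, 'b'), (1, 'c'), (3, 'c'), (1, '')]


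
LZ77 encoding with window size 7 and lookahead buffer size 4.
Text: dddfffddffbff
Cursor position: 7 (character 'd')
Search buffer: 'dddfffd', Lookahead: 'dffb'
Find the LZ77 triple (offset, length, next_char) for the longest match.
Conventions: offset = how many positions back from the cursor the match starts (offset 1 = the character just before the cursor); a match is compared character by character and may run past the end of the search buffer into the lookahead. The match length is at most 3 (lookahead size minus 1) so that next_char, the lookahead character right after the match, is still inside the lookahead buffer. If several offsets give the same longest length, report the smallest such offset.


Try each offset into the search buffer:
  offset=1 (pos 6, char 'd'): match length 1
  offset=2 (pos 5, char 'f'): match length 0
  offset=3 (pos 4, char 'f'): match length 0
  offset=4 (pos 3, char 'f'): match length 0
  offset=5 (pos 2, char 'd'): match length 3
  offset=6 (pos 1, char 'd'): match length 1
  offset=7 (pos 0, char 'd'): match length 1
Longest match has length 3 at offset 5.
next_char = character at position 7 + 3 = 10 -> 'b'

Best match: offset=5, length=3 (matching 'dff' starting at position 2)
LZ77 triple: (5, 3, 'b')


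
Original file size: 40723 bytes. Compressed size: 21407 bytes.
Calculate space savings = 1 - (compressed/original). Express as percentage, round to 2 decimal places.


ratio = compressed/original = 21407/40723 = 0.525673
savings = 1 - ratio = 1 - 0.525673 = 0.474327
as a percentage: 0.474327 * 100 = 47.43%

Space savings = 1 - 21407/40723 = 47.43%


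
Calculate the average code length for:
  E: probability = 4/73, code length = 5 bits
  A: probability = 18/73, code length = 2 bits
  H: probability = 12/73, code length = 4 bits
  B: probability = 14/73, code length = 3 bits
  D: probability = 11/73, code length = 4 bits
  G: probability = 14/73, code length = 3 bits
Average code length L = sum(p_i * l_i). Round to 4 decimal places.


Weighted contributions p_i * l_i:
  E: (4/73) * 5 = 20/73
  A: (18/73) * 2 = 36/73
  H: (12/73) * 4 = 48/73
  B: (14/73) * 3 = 42/73
  D: (11/73) * 4 = 44/73
  G: (14/73) * 3 = 42/73
Sum = (20 + 36 + 48 + 42 + 44 + 42)/73 = 232/73

L = 232/73 = 3.1781 bits/symbol


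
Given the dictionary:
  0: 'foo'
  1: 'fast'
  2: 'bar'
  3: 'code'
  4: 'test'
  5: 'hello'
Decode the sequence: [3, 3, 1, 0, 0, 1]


Look up each index in the dictionary:
  3 -> 'code'
  3 -> 'code'
  1 -> 'fast'
  0 -> 'foo'
  0 -> 'foo'
  1 -> 'fast'

Decoded: "code code fast foo foo fast"


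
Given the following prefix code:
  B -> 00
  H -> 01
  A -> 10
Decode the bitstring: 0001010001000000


Decoding step by step:
Bits 00 -> B
Bits 01 -> H
Bits 01 -> H
Bits 00 -> B
Bits 01 -> H
Bits 00 -> B
Bits 00 -> B
Bits 00 -> B


Decoded message: BHHBHBBB
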